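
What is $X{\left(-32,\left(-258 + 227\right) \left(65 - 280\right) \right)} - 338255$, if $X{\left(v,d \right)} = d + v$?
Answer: $-331622$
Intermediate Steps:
$X{\left(-32,\left(-258 + 227\right) \left(65 - 280\right) \right)} - 338255 = \left(\left(-258 + 227\right) \left(65 - 280\right) - 32\right) - 338255 = \left(\left(-31\right) \left(-215\right) - 32\right) - 338255 = \left(6665 - 32\right) - 338255 = 6633 - 338255 = -331622$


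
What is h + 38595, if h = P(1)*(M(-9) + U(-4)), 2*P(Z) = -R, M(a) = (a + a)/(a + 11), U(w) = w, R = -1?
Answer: 77177/2 ≈ 38589.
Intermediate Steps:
M(a) = 2*a/(11 + a) (M(a) = (2*a)/(11 + a) = 2*a/(11 + a))
P(Z) = ½ (P(Z) = (-1*(-1))/2 = (½)*1 = ½)
h = -13/2 (h = (2*(-9)/(11 - 9) - 4)/2 = (2*(-9)/2 - 4)/2 = (2*(-9)*(½) - 4)/2 = (-9 - 4)/2 = (½)*(-13) = -13/2 ≈ -6.5000)
h + 38595 = -13/2 + 38595 = 77177/2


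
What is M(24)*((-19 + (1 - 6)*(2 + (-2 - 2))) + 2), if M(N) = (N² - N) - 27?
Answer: -3675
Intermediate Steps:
M(N) = -27 + N² - N
M(24)*((-19 + (1 - 6)*(2 + (-2 - 2))) + 2) = (-27 + 24² - 1*24)*((-19 + (1 - 6)*(2 + (-2 - 2))) + 2) = (-27 + 576 - 24)*((-19 - 5*(2 - 4)) + 2) = 525*((-19 - 5*(-2)) + 2) = 525*((-19 + 10) + 2) = 525*(-9 + 2) = 525*(-7) = -3675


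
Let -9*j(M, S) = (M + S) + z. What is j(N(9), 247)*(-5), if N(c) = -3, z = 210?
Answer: 2270/9 ≈ 252.22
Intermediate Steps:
j(M, S) = -70/3 - M/9 - S/9 (j(M, S) = -((M + S) + 210)/9 = -(210 + M + S)/9 = -70/3 - M/9 - S/9)
j(N(9), 247)*(-5) = (-70/3 - 1/9*(-3) - 1/9*247)*(-5) = (-70/3 + 1/3 - 247/9)*(-5) = -454/9*(-5) = 2270/9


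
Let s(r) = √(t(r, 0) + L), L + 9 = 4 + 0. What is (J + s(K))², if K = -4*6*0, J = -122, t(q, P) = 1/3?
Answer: (366 - I*√42)²/9 ≈ 14879.0 - 527.1*I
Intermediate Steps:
t(q, P) = ⅓
L = -5 (L = -9 + (4 + 0) = -9 + 4 = -5)
K = 0 (K = -24*0 = 0)
s(r) = I*√42/3 (s(r) = √(⅓ - 5) = √(-14/3) = I*√42/3)
(J + s(K))² = (-122 + I*√42/3)²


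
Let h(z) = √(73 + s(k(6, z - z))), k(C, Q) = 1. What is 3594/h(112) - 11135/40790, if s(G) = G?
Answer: -2227/8158 + 1797*√74/37 ≈ 417.52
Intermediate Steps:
h(z) = √74 (h(z) = √(73 + 1) = √74)
3594/h(112) - 11135/40790 = 3594/(√74) - 11135/40790 = 3594*(√74/74) - 11135*1/40790 = 1797*√74/37 - 2227/8158 = -2227/8158 + 1797*√74/37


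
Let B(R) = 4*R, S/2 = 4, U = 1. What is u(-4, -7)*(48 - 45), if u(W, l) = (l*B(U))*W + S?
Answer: 360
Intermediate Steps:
S = 8 (S = 2*4 = 8)
u(W, l) = 8 + 4*W*l (u(W, l) = (l*(4*1))*W + 8 = (l*4)*W + 8 = (4*l)*W + 8 = 4*W*l + 8 = 8 + 4*W*l)
u(-4, -7)*(48 - 45) = (8 + 4*(-4)*(-7))*(48 - 45) = (8 + 112)*3 = 120*3 = 360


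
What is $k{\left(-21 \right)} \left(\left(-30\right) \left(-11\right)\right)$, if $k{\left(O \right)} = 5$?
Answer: $1650$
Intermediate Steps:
$k{\left(-21 \right)} \left(\left(-30\right) \left(-11\right)\right) = 5 \left(\left(-30\right) \left(-11\right)\right) = 5 \cdot 330 = 1650$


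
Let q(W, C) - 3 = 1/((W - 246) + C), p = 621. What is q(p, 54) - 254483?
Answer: -109171919/429 ≈ -2.5448e+5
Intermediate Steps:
q(W, C) = 3 + 1/(-246 + C + W) (q(W, C) = 3 + 1/((W - 246) + C) = 3 + 1/((-246 + W) + C) = 3 + 1/(-246 + C + W))
q(p, 54) - 254483 = (-737 + 3*54 + 3*621)/(-246 + 54 + 621) - 254483 = (-737 + 162 + 1863)/429 - 254483 = (1/429)*1288 - 254483 = 1288/429 - 254483 = -109171919/429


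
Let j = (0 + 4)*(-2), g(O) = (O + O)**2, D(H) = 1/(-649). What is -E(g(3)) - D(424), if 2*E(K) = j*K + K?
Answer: 81775/649 ≈ 126.00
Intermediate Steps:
D(H) = -1/649
g(O) = 4*O**2 (g(O) = (2*O)**2 = 4*O**2)
j = -8 (j = 4*(-2) = -8)
E(K) = -7*K/2 (E(K) = (-8*K + K)/2 = (-7*K)/2 = -7*K/2)
-E(g(3)) - D(424) = -(-7)*4*3**2/2 - 1*(-1/649) = -(-7)*4*9/2 + 1/649 = -(-7)*36/2 + 1/649 = -1*(-126) + 1/649 = 126 + 1/649 = 81775/649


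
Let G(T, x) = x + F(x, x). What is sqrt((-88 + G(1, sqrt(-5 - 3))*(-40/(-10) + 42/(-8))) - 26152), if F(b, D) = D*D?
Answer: sqrt(-104920 - 10*I*sqrt(2))/2 ≈ 0.010915 - 161.96*I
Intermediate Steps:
F(b, D) = D**2
G(T, x) = x + x**2
sqrt((-88 + G(1, sqrt(-5 - 3))*(-40/(-10) + 42/(-8))) - 26152) = sqrt((-88 + (sqrt(-5 - 3)*(1 + sqrt(-5 - 3)))*(-40/(-10) + 42/(-8))) - 26152) = sqrt((-88 + (sqrt(-8)*(1 + sqrt(-8)))*(-40*(-1/10) + 42*(-1/8))) - 26152) = sqrt((-88 + ((2*I*sqrt(2))*(1 + 2*I*sqrt(2)))*(4 - 21/4)) - 26152) = sqrt((-88 + (2*I*sqrt(2)*(1 + 2*I*sqrt(2)))*(-5/4)) - 26152) = sqrt((-88 - 5*I*sqrt(2)*(1 + 2*I*sqrt(2))/2) - 26152) = sqrt(-26240 - 5*I*sqrt(2)*(1 + 2*I*sqrt(2))/2)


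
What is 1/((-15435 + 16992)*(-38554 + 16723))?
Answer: -1/33990867 ≈ -2.9420e-8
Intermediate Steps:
1/((-15435 + 16992)*(-38554 + 16723)) = 1/(1557*(-21831)) = (1/1557)*(-1/21831) = -1/33990867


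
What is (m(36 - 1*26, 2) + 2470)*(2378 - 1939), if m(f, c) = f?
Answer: 1088720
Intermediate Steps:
(m(36 - 1*26, 2) + 2470)*(2378 - 1939) = ((36 - 1*26) + 2470)*(2378 - 1939) = ((36 - 26) + 2470)*439 = (10 + 2470)*439 = 2480*439 = 1088720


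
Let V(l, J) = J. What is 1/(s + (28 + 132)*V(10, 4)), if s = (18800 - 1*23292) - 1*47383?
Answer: -1/51235 ≈ -1.9518e-5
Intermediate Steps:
s = -51875 (s = (18800 - 23292) - 47383 = -4492 - 47383 = -51875)
1/(s + (28 + 132)*V(10, 4)) = 1/(-51875 + (28 + 132)*4) = 1/(-51875 + 160*4) = 1/(-51875 + 640) = 1/(-51235) = -1/51235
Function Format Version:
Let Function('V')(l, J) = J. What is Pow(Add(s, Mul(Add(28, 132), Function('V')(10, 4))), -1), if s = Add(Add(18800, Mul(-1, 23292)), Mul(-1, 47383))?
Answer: Rational(-1, 51235) ≈ -1.9518e-5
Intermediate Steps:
s = -51875 (s = Add(Add(18800, -23292), -47383) = Add(-4492, -47383) = -51875)
Pow(Add(s, Mul(Add(28, 132), Function('V')(10, 4))), -1) = Pow(Add(-51875, Mul(Add(28, 132), 4)), -1) = Pow(Add(-51875, Mul(160, 4)), -1) = Pow(Add(-51875, 640), -1) = Pow(-51235, -1) = Rational(-1, 51235)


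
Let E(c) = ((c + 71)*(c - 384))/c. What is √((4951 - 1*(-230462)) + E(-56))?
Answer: 2*√2885253/7 ≈ 485.32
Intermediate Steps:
E(c) = (-384 + c)*(71 + c)/c (E(c) = ((71 + c)*(-384 + c))/c = ((-384 + c)*(71 + c))/c = (-384 + c)*(71 + c)/c)
√((4951 - 1*(-230462)) + E(-56)) = √((4951 - 1*(-230462)) + (-313 - 56 - 27264/(-56))) = √((4951 + 230462) + (-313 - 56 - 27264*(-1/56))) = √(235413 + (-313 - 56 + 3408/7)) = √(235413 + 825/7) = √(1648716/7) = 2*√2885253/7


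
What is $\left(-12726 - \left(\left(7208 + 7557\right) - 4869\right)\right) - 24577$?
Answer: $-47199$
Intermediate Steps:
$\left(-12726 - \left(\left(7208 + 7557\right) - 4869\right)\right) - 24577 = \left(-12726 - \left(14765 - 4869\right)\right) - 24577 = \left(-12726 - 9896\right) - 24577 = -22622 - 24577 = -47199$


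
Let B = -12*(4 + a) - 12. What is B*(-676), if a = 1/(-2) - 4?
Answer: 4056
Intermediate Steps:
a = -9/2 (a = -1/2 - 4 = -9/2 ≈ -4.5000)
B = -6 (B = -12*(4 - 9/2) - 12 = -12*(-1/2) - 12 = 6 - 12 = -6)
B*(-676) = -6*(-676) = 4056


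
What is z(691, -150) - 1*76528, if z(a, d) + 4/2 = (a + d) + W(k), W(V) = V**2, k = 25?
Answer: -75364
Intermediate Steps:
z(a, d) = 623 + a + d (z(a, d) = -2 + ((a + d) + 25**2) = -2 + ((a + d) + 625) = -2 + (625 + a + d) = 623 + a + d)
z(691, -150) - 1*76528 = (623 + 691 - 150) - 1*76528 = 1164 - 76528 = -75364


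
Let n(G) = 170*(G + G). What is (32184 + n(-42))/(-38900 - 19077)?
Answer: -17904/57977 ≈ -0.30881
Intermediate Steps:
n(G) = 340*G (n(G) = 170*(2*G) = 340*G)
(32184 + n(-42))/(-38900 - 19077) = (32184 + 340*(-42))/(-38900 - 19077) = (32184 - 14280)/(-57977) = 17904*(-1/57977) = -17904/57977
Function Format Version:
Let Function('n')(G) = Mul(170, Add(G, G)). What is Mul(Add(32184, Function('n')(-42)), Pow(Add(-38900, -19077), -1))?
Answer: Rational(-17904, 57977) ≈ -0.30881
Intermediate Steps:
Function('n')(G) = Mul(340, G) (Function('n')(G) = Mul(170, Mul(2, G)) = Mul(340, G))
Mul(Add(32184, Function('n')(-42)), Pow(Add(-38900, -19077), -1)) = Mul(Add(32184, Mul(340, -42)), Pow(Add(-38900, -19077), -1)) = Mul(Add(32184, -14280), Pow(-57977, -1)) = Mul(17904, Rational(-1, 57977)) = Rational(-17904, 57977)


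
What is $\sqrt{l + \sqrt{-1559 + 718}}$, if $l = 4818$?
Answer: $\sqrt{4818 + 29 i} \approx 69.412 + 0.2089 i$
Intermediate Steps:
$\sqrt{l + \sqrt{-1559 + 718}} = \sqrt{4818 + \sqrt{-1559 + 718}} = \sqrt{4818 + \sqrt{-841}} = \sqrt{4818 + 29 i}$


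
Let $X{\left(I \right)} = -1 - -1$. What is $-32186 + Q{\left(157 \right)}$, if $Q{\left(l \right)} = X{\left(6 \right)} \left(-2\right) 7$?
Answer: $-32186$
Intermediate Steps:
$X{\left(I \right)} = 0$ ($X{\left(I \right)} = -1 + 1 = 0$)
$Q{\left(l \right)} = 0$ ($Q{\left(l \right)} = 0 \left(-2\right) 7 = 0 \cdot 7 = 0$)
$-32186 + Q{\left(157 \right)} = -32186 + 0 = -32186$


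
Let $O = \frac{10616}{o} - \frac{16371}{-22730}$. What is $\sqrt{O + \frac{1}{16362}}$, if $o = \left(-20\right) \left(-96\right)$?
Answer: $\frac{\sqrt{426863956458217}}{8264628} \approx 2.4999$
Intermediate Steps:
$o = 1920$
$O = \frac{681835}{109104}$ ($O = \frac{10616}{1920} - \frac{16371}{-22730} = 10616 \cdot \frac{1}{1920} - - \frac{16371}{22730} = \frac{1327}{240} + \frac{16371}{22730} = \frac{681835}{109104} \approx 6.2494$)
$\sqrt{O + \frac{1}{16362}} = \sqrt{\frac{681835}{109104} + \frac{1}{16362}} = \sqrt{\frac{1859382229}{297526608}} = \frac{\sqrt{426863956458217}}{8264628}$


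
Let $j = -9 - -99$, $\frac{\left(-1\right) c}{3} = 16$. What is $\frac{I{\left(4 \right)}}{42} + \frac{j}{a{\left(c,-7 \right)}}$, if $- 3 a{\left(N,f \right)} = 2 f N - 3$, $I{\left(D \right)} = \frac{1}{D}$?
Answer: $- \frac{14897}{37464} \approx -0.39763$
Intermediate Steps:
$c = -48$ ($c = \left(-3\right) 16 = -48$)
$a{\left(N,f \right)} = 1 - \frac{2 N f}{3}$ ($a{\left(N,f \right)} = - \frac{2 f N - 3}{3} = - \frac{2 N f - 3}{3} = - \frac{-3 + 2 N f}{3} = 1 - \frac{2 N f}{3}$)
$j = 90$ ($j = -9 + 99 = 90$)
$\frac{I{\left(4 \right)}}{42} + \frac{j}{a{\left(c,-7 \right)}} = \frac{1}{4 \cdot 42} + \frac{90}{1 - \left(-32\right) \left(-7\right)} = \frac{1}{4} \cdot \frac{1}{42} + \frac{90}{1 - 224} = \frac{1}{168} + \frac{90}{-223} = \frac{1}{168} + 90 \left(- \frac{1}{223}\right) = \frac{1}{168} - \frac{90}{223} = - \frac{14897}{37464}$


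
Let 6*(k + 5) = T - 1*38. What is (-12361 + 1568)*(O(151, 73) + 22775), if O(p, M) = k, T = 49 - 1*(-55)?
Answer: -245875333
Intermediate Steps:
T = 104 (T = 49 + 55 = 104)
k = 6 (k = -5 + (104 - 1*38)/6 = -5 + (104 - 38)/6 = -5 + (1/6)*66 = -5 + 11 = 6)
O(p, M) = 6
(-12361 + 1568)*(O(151, 73) + 22775) = (-12361 + 1568)*(6 + 22775) = -10793*22781 = -245875333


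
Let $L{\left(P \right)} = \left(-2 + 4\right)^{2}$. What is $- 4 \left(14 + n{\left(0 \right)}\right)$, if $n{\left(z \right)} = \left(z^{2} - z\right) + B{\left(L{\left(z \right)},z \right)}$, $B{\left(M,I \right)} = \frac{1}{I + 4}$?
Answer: $-57$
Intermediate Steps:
$L{\left(P \right)} = 4$ ($L{\left(P \right)} = 2^{2} = 4$)
$B{\left(M,I \right)} = \frac{1}{4 + I}$
$n{\left(z \right)} = z^{2} + \frac{1}{4 + z} - z$ ($n{\left(z \right)} = \left(z^{2} - z\right) + \frac{1}{4 + z} = z^{2} + \frac{1}{4 + z} - z$)
$- 4 \left(14 + n{\left(0 \right)}\right) = - 4 \left(14 + \frac{1 + 0 \left(-1 + 0\right) \left(4 + 0\right)}{4 + 0}\right) = - 4 \left(14 + \frac{1 + 0 \left(-1\right) 4}{4}\right) = - 4 \left(14 + \frac{1 + 0}{4}\right) = - 4 \left(14 + \frac{1}{4} \cdot 1\right) = - 4 \left(14 + \frac{1}{4}\right) = \left(-4\right) \frac{57}{4} = -57$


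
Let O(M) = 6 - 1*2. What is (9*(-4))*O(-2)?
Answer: -144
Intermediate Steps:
O(M) = 4 (O(M) = 6 - 2 = 4)
(9*(-4))*O(-2) = (9*(-4))*4 = -36*4 = -144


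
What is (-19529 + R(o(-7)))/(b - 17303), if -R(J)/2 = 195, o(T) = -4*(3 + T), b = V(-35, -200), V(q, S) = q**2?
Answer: 19919/16078 ≈ 1.2389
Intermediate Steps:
b = 1225 (b = (-35)**2 = 1225)
o(T) = -12 - 4*T
R(J) = -390 (R(J) = -2*195 = -390)
(-19529 + R(o(-7)))/(b - 17303) = (-19529 - 390)/(1225 - 17303) = -19919/(-16078) = -19919*(-1/16078) = 19919/16078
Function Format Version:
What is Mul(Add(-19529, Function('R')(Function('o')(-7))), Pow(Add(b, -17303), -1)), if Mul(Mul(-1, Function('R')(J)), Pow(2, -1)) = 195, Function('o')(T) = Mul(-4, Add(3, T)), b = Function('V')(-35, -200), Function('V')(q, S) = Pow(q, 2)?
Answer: Rational(19919, 16078) ≈ 1.2389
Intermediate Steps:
b = 1225 (b = Pow(-35, 2) = 1225)
Function('o')(T) = Add(-12, Mul(-4, T))
Function('R')(J) = -390 (Function('R')(J) = Mul(-2, 195) = -390)
Mul(Add(-19529, Function('R')(Function('o')(-7))), Pow(Add(b, -17303), -1)) = Mul(Add(-19529, -390), Pow(Add(1225, -17303), -1)) = Mul(-19919, Pow(-16078, -1)) = Mul(-19919, Rational(-1, 16078)) = Rational(19919, 16078)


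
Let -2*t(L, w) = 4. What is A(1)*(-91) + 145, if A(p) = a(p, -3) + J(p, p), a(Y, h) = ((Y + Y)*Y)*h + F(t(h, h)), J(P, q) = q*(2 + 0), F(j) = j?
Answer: 691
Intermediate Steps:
t(L, w) = -2 (t(L, w) = -½*4 = -2)
J(P, q) = 2*q (J(P, q) = q*2 = 2*q)
a(Y, h) = -2 + 2*h*Y² (a(Y, h) = ((Y + Y)*Y)*h - 2 = ((2*Y)*Y)*h - 2 = (2*Y²)*h - 2 = 2*h*Y² - 2 = -2 + 2*h*Y²)
A(p) = -2 - 6*p² + 2*p (A(p) = (-2 + 2*(-3)*p²) + 2*p = (-2 - 6*p²) + 2*p = -2 - 6*p² + 2*p)
A(1)*(-91) + 145 = (-2 - 6*1² + 2*1)*(-91) + 145 = (-2 - 6*1 + 2)*(-91) + 145 = (-2 - 6 + 2)*(-91) + 145 = -6*(-91) + 145 = 546 + 145 = 691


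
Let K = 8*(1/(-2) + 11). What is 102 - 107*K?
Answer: -8886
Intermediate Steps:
K = 84 (K = 8*(-1/2 + 11) = 8*(21/2) = 84)
102 - 107*K = 102 - 107*84 = 102 - 8988 = -8886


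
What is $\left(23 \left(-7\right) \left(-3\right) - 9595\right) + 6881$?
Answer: $-2231$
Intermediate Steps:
$\left(23 \left(-7\right) \left(-3\right) - 9595\right) + 6881 = \left(\left(-161\right) \left(-3\right) - 9595\right) + 6881 = \left(483 - 9595\right) + 6881 = -9112 + 6881 = -2231$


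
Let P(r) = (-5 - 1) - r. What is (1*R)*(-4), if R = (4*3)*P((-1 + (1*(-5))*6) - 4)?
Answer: -1392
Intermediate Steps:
P(r) = -6 - r
R = 348 (R = (4*3)*(-6 - ((-1 + (1*(-5))*6) - 4)) = 12*(-6 - ((-1 - 5*6) - 4)) = 12*(-6 - ((-1 - 30) - 4)) = 12*(-6 - (-31 - 4)) = 12*(-6 - 1*(-35)) = 12*(-6 + 35) = 12*29 = 348)
(1*R)*(-4) = (1*348)*(-4) = 348*(-4) = -1392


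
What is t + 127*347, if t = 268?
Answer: 44337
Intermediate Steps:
t + 127*347 = 268 + 127*347 = 268 + 44069 = 44337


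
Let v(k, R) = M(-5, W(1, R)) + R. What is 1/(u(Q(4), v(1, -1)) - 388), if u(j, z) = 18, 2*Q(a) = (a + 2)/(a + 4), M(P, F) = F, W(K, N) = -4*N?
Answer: -1/370 ≈ -0.0027027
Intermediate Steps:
Q(a) = (2 + a)/(2*(4 + a)) (Q(a) = ((a + 2)/(a + 4))/2 = ((2 + a)/(4 + a))/2 = (2 + a)/(2*(4 + a)))
v(k, R) = -3*R (v(k, R) = -4*R + R = -3*R)
1/(u(Q(4), v(1, -1)) - 388) = 1/(18 - 388) = 1/(-370) = -1/370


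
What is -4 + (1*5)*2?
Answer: 6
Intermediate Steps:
-4 + (1*5)*2 = -4 + 5*2 = -4 + 10 = 6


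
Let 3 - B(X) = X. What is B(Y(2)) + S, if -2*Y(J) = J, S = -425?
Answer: -421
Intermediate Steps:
Y(J) = -J/2
B(X) = 3 - X
B(Y(2)) + S = (3 - (-1)*2/2) - 425 = (3 - 1*(-1)) - 425 = (3 + 1) - 425 = 4 - 425 = -421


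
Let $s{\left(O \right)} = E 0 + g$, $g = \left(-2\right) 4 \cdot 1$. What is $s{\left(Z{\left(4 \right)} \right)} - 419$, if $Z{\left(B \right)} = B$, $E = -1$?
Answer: $-427$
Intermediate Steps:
$g = -8$ ($g = \left(-8\right) 1 = -8$)
$s{\left(O \right)} = -8$ ($s{\left(O \right)} = \left(-1\right) 0 - 8 = 0 - 8 = -8$)
$s{\left(Z{\left(4 \right)} \right)} - 419 = -8 - 419 = -427$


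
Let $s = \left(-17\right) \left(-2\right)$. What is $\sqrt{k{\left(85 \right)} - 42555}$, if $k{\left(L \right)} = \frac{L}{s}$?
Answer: $\frac{i \sqrt{170210}}{2} \approx 206.28 i$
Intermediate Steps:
$s = 34$
$k{\left(L \right)} = \frac{L}{34}$
$\sqrt{k{\left(85 \right)} - 42555} = \sqrt{\frac{1}{34} \cdot 85 - 42555} = \sqrt{\frac{5}{2} - 42555} = \sqrt{- \frac{85105}{2}} = \frac{i \sqrt{170210}}{2}$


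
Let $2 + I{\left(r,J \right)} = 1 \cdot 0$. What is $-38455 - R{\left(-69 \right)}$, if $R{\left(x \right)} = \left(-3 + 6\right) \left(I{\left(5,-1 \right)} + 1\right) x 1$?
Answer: $-38662$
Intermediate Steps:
$I{\left(r,J \right)} = -2$ ($I{\left(r,J \right)} = -2 + 1 \cdot 0 = -2 + 0 = -2$)
$R{\left(x \right)} = - 3 x$ ($R{\left(x \right)} = \left(-3 + 6\right) \left(-2 + 1\right) x 1 = 3 \left(-1\right) x 1 = - 3 x 1 = - 3 x$)
$-38455 - R{\left(-69 \right)} = -38455 - \left(-3\right) \left(-69\right) = -38455 - 207 = -38662$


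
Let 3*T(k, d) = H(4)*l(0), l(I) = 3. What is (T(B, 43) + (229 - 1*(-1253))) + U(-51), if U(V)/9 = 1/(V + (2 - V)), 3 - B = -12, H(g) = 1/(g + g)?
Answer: 11893/8 ≈ 1486.6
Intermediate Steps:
H(g) = 1/(2*g)
B = 15 (B = 3 - 1*(-12) = 3 + 12 = 15)
T(k, d) = ⅛ (T(k, d) = (((½)/4)*3)/3 = (((½)*(¼))*3)/3 = ((⅛)*3)/3 = (⅓)*(3/8) = ⅛)
U(V) = 9/2 (U(V) = 9/(V + (2 - V)) = 9/2)
(T(B, 43) + (229 - 1*(-1253))) + U(-51) = (⅛ + (229 - 1*(-1253))) + 9/2 = (⅛ + (229 + 1253)) + 9/2 = (⅛ + 1482) + 9/2 = 11857/8 + 9/2 = 11893/8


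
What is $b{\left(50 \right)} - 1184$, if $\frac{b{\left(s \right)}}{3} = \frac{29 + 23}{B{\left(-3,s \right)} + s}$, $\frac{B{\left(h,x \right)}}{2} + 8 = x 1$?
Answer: $- \frac{79250}{67} \approx -1182.8$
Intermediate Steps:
$B{\left(h,x \right)} = -16 + 2 x$ ($B{\left(h,x \right)} = -16 + 2 x 1 = -16 + 2 x$)
$b{\left(s \right)} = \frac{156}{-16 + 3 s}$ ($b{\left(s \right)} = 3 \frac{29 + 23}{\left(-16 + 2 s\right) + s} = 3 \frac{52}{-16 + 3 s} = \frac{156}{-16 + 3 s}$)
$b{\left(50 \right)} - 1184 = \frac{156}{-16 + 3 \cdot 50} - 1184 = \frac{156}{-16 + 150} - 1184 = \frac{156}{134} - 1184 = 156 \cdot \frac{1}{134} - 1184 = \frac{78}{67} - 1184 = - \frac{79250}{67}$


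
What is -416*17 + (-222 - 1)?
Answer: -7295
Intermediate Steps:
-416*17 + (-222 - 1) = -7072 - 223 = -7295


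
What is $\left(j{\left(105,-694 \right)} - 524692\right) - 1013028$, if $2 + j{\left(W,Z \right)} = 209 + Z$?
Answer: $-1538207$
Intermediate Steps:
$j{\left(W,Z \right)} = 207 + Z$ ($j{\left(W,Z \right)} = -2 + \left(209 + Z\right) = 207 + Z$)
$\left(j{\left(105,-694 \right)} - 524692\right) - 1013028 = \left(\left(207 - 694\right) - 524692\right) - 1013028 = \left(-487 - 524692\right) - 1013028 = -525179 - 1013028 = -1538207$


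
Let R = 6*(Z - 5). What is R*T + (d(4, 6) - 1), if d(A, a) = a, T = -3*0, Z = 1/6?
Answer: 5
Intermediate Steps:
Z = ⅙ (Z = 1*(⅙) = ⅙ ≈ 0.16667)
T = 0
R = -29 (R = 6*(⅙ - 5) = 6*(-29/6) = -29)
R*T + (d(4, 6) - 1) = -29*0 + (6 - 1) = 0 + 5 = 5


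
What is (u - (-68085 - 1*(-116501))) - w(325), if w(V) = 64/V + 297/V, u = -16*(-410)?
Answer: -13603561/325 ≈ -41857.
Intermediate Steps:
u = 6560
w(V) = 361/V
(u - (-68085 - 1*(-116501))) - w(325) = (6560 - (-68085 - 1*(-116501))) - 361/325 = (6560 - (-68085 + 116501)) - 361/325 = (6560 - 1*48416) - 1*361/325 = (6560 - 48416) - 361/325 = -41856 - 361/325 = -13603561/325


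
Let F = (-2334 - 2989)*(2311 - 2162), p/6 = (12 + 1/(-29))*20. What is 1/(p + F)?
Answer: -29/22959043 ≈ -1.2631e-6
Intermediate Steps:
p = 41640/29 (p = 6*((12 + 1/(-29))*20) = 6*((12 - 1/29)*20) = 6*((347/29)*20) = 6*(6940/29) = 41640/29 ≈ 1435.9)
F = -793127 (F = -5323*149 = -793127)
1/(p + F) = 1/(41640/29 - 793127) = 1/(-22959043/29) = -29/22959043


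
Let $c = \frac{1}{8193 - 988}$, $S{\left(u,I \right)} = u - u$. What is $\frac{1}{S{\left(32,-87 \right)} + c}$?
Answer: $7205$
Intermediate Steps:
$S{\left(u,I \right)} = 0$
$c = \frac{1}{7205} \approx 0.00013879$
$\frac{1}{S{\left(32,-87 \right)} + c} = \frac{1}{0 + \frac{1}{7205}} = \frac{1}{\frac{1}{7205}} = 7205$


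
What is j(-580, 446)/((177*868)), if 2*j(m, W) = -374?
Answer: -187/153636 ≈ -0.0012172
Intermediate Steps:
j(m, W) = -187 (j(m, W) = (1/2)*(-374) = -187)
j(-580, 446)/((177*868)) = -187/(177*868) = -187/153636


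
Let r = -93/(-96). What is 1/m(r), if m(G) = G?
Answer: 32/31 ≈ 1.0323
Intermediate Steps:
r = 31/32 (r = -93*(-1/96) = 31/32 ≈ 0.96875)
1/m(r) = 1/(31/32) = 32/31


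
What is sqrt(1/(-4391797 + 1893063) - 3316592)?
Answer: I*sqrt(20707711288330226286)/2498734 ≈ 1821.2*I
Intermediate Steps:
sqrt(1/(-4391797 + 1893063) - 3316592) = sqrt(1/(-2498734) - 3316592) = sqrt(-1/2498734 - 3316592) = sqrt(-8287281194529/2498734) = I*sqrt(20707711288330226286)/2498734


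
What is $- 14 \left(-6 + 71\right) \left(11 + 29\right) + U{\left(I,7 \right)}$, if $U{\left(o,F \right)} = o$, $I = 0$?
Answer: $-36400$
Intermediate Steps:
$- 14 \left(-6 + 71\right) \left(11 + 29\right) + U{\left(I,7 \right)} = - 14 \left(-6 + 71\right) \left(11 + 29\right) + 0 = - 14 \cdot 65 \cdot 40 + 0 = \left(-14\right) 2600 + 0 = -36400 + 0 = -36400$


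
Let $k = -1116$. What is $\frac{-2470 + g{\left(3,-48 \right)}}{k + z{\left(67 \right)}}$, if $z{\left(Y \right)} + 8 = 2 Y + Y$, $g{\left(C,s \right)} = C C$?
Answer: $\frac{2461}{923} \approx 2.6663$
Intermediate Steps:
$g{\left(C,s \right)} = C^{2}$
$z{\left(Y \right)} = -8 + 3 Y$ ($z{\left(Y \right)} = -8 + \left(2 Y + Y\right) = -8 + 3 Y$)
$\frac{-2470 + g{\left(3,-48 \right)}}{k + z{\left(67 \right)}} = \frac{-2470 + 3^{2}}{-1116 + \left(-8 + 3 \cdot 67\right)} = \frac{-2470 + 9}{-1116 + \left(-8 + 201\right)} = - \frac{2461}{-1116 + 193} = - \frac{2461}{-923} = \left(-2461\right) \left(- \frac{1}{923}\right) = \frac{2461}{923}$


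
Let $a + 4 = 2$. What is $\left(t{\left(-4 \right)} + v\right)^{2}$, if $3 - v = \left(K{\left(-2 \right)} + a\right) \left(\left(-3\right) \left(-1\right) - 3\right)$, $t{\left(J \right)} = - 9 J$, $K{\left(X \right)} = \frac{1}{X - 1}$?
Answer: $1521$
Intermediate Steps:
$a = -2$ ($a = -4 + 2 = -2$)
$K{\left(X \right)} = \frac{1}{-1 + X}$
$v = 3$ ($v = 3 - \left(\frac{1}{-1 - 2} - 2\right) \left(\left(-3\right) \left(-1\right) - 3\right) = 3 - \left(\frac{1}{-3} - 2\right) \left(3 - 3\right) = 3 - \left(- \frac{1}{3} - 2\right) 0 = 3 - \left(- \frac{7}{3}\right) 0 = 3 - 0 = 3 + 0 = 3$)
$\left(t{\left(-4 \right)} + v\right)^{2} = \left(\left(-9\right) \left(-4\right) + 3\right)^{2} = \left(36 + 3\right)^{2} = 39^{2} = 1521$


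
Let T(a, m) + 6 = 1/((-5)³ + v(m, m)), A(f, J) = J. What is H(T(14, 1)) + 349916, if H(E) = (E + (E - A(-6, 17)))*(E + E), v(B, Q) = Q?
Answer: 1346417359/3844 ≈ 3.5026e+5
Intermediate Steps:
T(a, m) = -6 + 1/(-125 + m) (T(a, m) = -6 + 1/((-5)³ + m) = -6 + 1/(-125 + m))
H(E) = 2*E*(-17 + 2*E) (H(E) = (E + (E - 1*17))*(E + E) = (E + (E - 17))*(2*E) = (E + (-17 + E))*(2*E) = (-17 + 2*E)*(2*E) = 2*E*(-17 + 2*E))
H(T(14, 1)) + 349916 = 2*((751 - 6*1)/(-125 + 1))*(-17 + 2*((751 - 6*1)/(-125 + 1))) + 349916 = 2*((751 - 6)/(-124))*(-17 + 2*((751 - 6)/(-124))) + 349916 = 2*(-1/124*745)*(-17 + 2*(-1/124*745)) + 349916 = 2*(-745/124)*(-17 + 2*(-745/124)) + 349916 = 2*(-745/124)*(-17 - 745/62) + 349916 = 2*(-745/124)*(-1799/62) + 349916 = 1340255/3844 + 349916 = 1346417359/3844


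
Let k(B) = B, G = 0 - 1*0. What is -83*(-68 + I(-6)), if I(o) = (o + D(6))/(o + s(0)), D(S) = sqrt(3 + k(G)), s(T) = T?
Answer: 5561 + 83*sqrt(3)/6 ≈ 5585.0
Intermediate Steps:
G = 0 (G = 0 + 0 = 0)
D(S) = sqrt(3) (D(S) = sqrt(3 + 0) = sqrt(3))
I(o) = (o + sqrt(3))/o (I(o) = (o + sqrt(3))/(o + 0) = (o + sqrt(3))/o)
-83*(-68 + I(-6)) = -83*(-68 + (-6 + sqrt(3))/(-6)) = -83*(-68 - (-6 + sqrt(3))/6) = -83*(-68 + (1 - sqrt(3)/6)) = -83*(-67 - sqrt(3)/6) = 5561 + 83*sqrt(3)/6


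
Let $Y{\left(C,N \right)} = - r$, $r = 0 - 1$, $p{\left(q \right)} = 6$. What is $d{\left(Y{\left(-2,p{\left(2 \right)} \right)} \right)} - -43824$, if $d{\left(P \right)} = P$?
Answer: $43825$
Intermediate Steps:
$r = -1$ ($r = 0 - 1 = -1$)
$Y{\left(C,N \right)} = 1$ ($Y{\left(C,N \right)} = \left(-1\right) \left(-1\right) = 1$)
$d{\left(Y{\left(-2,p{\left(2 \right)} \right)} \right)} - -43824 = 1 - -43824 = 1 + 43824 = 43825$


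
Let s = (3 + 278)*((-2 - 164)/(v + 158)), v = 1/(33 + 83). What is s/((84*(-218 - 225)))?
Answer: 1352734/170514687 ≈ 0.0079332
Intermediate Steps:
v = 1/116 ≈ 0.0086207
s = -5410936/18329 (s = (3 + 278)*((-2 - 164)/(1/116 + 158)) = 281*(-166/18329/116) = 281*(-166*116/18329) = 281*(-19256/18329) = -5410936/18329 ≈ -295.21)
s/((84*(-218 - 225))) = -5410936*1/(84*(-218 - 225))/18329 = -5410936/(18329*(84*(-443))) = -5410936/18329/(-37212) = -5410936/18329*(-1/37212) = 1352734/170514687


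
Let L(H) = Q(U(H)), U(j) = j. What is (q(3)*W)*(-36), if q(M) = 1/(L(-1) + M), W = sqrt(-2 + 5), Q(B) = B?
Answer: -18*sqrt(3) ≈ -31.177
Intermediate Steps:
L(H) = H
W = sqrt(3) ≈ 1.7320
q(M) = 1/(-1 + M)
(q(3)*W)*(-36) = (sqrt(3)/(-1 + 3))*(-36) = (sqrt(3)/2)*(-36) = -18*sqrt(3)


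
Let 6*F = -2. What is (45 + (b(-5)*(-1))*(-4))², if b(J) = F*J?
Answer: 24025/9 ≈ 2669.4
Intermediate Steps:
F = -⅓ (F = (⅙)*(-2) = -⅓ ≈ -0.33333)
b(J) = -J/3
(45 + (b(-5)*(-1))*(-4))² = (45 + (-⅓*(-5)*(-1))*(-4))² = (45 + ((5/3)*(-1))*(-4))² = (45 - 5/3*(-4))² = (45 + 20/3)² = (155/3)² = 24025/9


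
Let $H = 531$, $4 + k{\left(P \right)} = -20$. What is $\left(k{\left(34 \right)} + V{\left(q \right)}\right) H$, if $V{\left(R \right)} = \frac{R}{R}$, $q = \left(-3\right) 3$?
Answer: $-12213$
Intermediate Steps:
$q = -9$
$k{\left(P \right)} = -24$ ($k{\left(P \right)} = -4 - 20 = -24$)
$V{\left(R \right)} = 1$
$\left(k{\left(34 \right)} + V{\left(q \right)}\right) H = \left(-24 + 1\right) 531 = \left(-23\right) 531 = -12213$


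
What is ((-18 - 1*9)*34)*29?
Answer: -26622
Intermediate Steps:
((-18 - 1*9)*34)*29 = ((-18 - 9)*34)*29 = -27*34*29 = -918*29 = -26622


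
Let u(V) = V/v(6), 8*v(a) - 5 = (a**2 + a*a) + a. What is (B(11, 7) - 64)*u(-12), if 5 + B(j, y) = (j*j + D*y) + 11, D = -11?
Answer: 1344/83 ≈ 16.193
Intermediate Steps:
v(a) = 5/8 + a**2/4 + a/8 (v(a) = 5/8 + ((a**2 + a*a) + a)/8 = 5/8 + ((a**2 + a**2) + a)/8 = 5/8 + (2*a**2 + a)/8 = 5/8 + (a + 2*a**2)/8 = 5/8 + (a**2/4 + a/8) = 5/8 + a**2/4 + a/8)
B(j, y) = 6 + j**2 - 11*y (B(j, y) = -5 + ((j*j - 11*y) + 11) = -5 + ((j**2 - 11*y) + 11) = -5 + (11 + j**2 - 11*y) = 6 + j**2 - 11*y)
u(V) = 8*V/83 (u(V) = V/(5/8 + (1/4)*6**2 + (1/8)*6) = V/(5/8 + (1/4)*36 + 3/4) = V/(5/8 + 9 + 3/4) = V/(83/8) = V*(8/83) = 8*V/83)
(B(11, 7) - 64)*u(-12) = ((6 + 11**2 - 11*7) - 64)*((8/83)*(-12)) = ((6 + 121 - 77) - 64)*(-96/83) = (50 - 64)*(-96/83) = -14*(-96/83) = 1344/83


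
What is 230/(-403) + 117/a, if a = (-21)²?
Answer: -6031/19747 ≈ -0.30541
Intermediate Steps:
a = 441
230/(-403) + 117/a = 230/(-403) + 117/441 = 230*(-1/403) + 117*(1/441) = -230/403 + 13/49 = -6031/19747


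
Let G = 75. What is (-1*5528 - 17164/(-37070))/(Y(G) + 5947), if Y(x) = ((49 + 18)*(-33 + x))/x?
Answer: -170754830/184871797 ≈ -0.92364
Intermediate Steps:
Y(x) = (-2211 + 67*x)/x (Y(x) = (67*(-33 + x))/x = (-2211 + 67*x)/x)
(-1*5528 - 17164/(-37070))/(Y(G) + 5947) = (-1*5528 - 17164/(-37070))/((67 - 2211/75) + 5947) = (-5528 - 17164*(-1/37070))/((67 - 2211*1/75) + 5947) = (-5528 + 8582/18535)/((67 - 737/25) + 5947) = -102452898/(18535*(938/25 + 5947)) = -102452898/(18535*149613/25) = -102452898/18535*25/149613 = -170754830/184871797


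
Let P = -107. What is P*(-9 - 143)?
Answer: 16264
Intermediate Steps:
P*(-9 - 143) = -107*(-9 - 143) = -107*(-152) = 16264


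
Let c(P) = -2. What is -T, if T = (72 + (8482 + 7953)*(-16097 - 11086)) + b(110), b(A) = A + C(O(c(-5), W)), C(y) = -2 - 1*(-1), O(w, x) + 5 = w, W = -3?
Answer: 446752424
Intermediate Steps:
O(w, x) = -5 + w
C(y) = -1 (C(y) = -2 + 1 = -1)
b(A) = -1 + A (b(A) = A - 1 = -1 + A)
T = -446752424 (T = (72 + (8482 + 7953)*(-16097 - 11086)) + (-1 + 110) = (72 + 16435*(-27183)) + 109 = (72 - 446752605) + 109 = -446752533 + 109 = -446752424)
-T = -1*(-446752424) = 446752424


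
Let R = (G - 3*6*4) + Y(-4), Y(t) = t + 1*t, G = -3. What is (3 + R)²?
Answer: 6400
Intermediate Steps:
Y(t) = 2*t (Y(t) = t + t = 2*t)
R = -83 (R = (-3 - 3*6*4) + 2*(-4) = (-3 - 18*4) - 8 = (-3 - 72) - 8 = -75 - 8 = -83)
(3 + R)² = (3 - 83)² = (-80)² = 6400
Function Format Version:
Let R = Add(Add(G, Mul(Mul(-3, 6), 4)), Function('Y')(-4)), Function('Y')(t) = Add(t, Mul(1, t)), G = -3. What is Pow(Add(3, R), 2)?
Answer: 6400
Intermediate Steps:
Function('Y')(t) = Mul(2, t) (Function('Y')(t) = Add(t, t) = Mul(2, t))
R = -83 (R = Add(Add(-3, Mul(Mul(-3, 6), 4)), Mul(2, -4)) = Add(Add(-3, Mul(-18, 4)), -8) = Add(Add(-3, -72), -8) = Add(-75, -8) = -83)
Pow(Add(3, R), 2) = Pow(Add(3, -83), 2) = Pow(-80, 2) = 6400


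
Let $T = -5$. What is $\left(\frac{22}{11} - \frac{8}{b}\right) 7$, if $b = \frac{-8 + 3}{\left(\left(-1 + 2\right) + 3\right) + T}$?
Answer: $\frac{14}{5} \approx 2.8$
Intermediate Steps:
$b = 5$ ($b = \frac{-8 + 3}{\left(\left(-1 + 2\right) + 3\right) - 5} = - \frac{5}{\left(1 + 3\right) - 5} = - \frac{5}{4 - 5} = - \frac{5}{-1} = \left(-5\right) \left(-1\right) = 5$)
$\left(\frac{22}{11} - \frac{8}{b}\right) 7 = \left(\frac{22}{11} - \frac{8}{5}\right) 7 = \left(22 \cdot \frac{1}{11} - \frac{8}{5}\right) 7 = \left(2 - \frac{8}{5}\right) 7 = \frac{2}{5} \cdot 7 = \frac{14}{5}$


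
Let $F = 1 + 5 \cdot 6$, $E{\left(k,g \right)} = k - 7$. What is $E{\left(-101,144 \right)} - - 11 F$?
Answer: $233$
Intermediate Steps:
$E{\left(k,g \right)} = -7 + k$
$F = 31$ ($F = 1 + 30 = 31$)
$E{\left(-101,144 \right)} - - 11 F = \left(-7 - 101\right) - \left(-11\right) 31 = -108 - -341 = -108 + 341 = 233$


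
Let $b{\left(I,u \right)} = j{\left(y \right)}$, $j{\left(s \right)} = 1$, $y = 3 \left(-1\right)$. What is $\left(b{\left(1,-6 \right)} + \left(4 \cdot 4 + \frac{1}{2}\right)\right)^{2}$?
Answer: $\frac{1225}{4} \approx 306.25$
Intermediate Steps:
$y = -3$
$b{\left(I,u \right)} = 1$
$\left(b{\left(1,-6 \right)} + \left(4 \cdot 4 + \frac{1}{2}\right)\right)^{2} = \left(1 + \left(4 \cdot 4 + \frac{1}{2}\right)\right)^{2} = \left(1 + \left(16 + \frac{1}{2}\right)\right)^{2} = \left(1 + \frac{33}{2}\right)^{2} = \left(\frac{35}{2}\right)^{2} = \frac{1225}{4}$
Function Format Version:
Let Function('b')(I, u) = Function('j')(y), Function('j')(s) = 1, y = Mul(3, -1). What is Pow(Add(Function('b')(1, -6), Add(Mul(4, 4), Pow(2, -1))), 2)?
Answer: Rational(1225, 4) ≈ 306.25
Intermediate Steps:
y = -3
Function('b')(I, u) = 1
Pow(Add(Function('b')(1, -6), Add(Mul(4, 4), Pow(2, -1))), 2) = Pow(Add(1, Add(Mul(4, 4), Pow(2, -1))), 2) = Pow(Add(1, Add(16, Rational(1, 2))), 2) = Pow(Add(1, Rational(33, 2)), 2) = Pow(Rational(35, 2), 2) = Rational(1225, 4)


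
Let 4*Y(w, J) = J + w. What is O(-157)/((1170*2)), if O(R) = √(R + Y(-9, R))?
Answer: I*√794/4680 ≈ 0.0060209*I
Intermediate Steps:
Y(w, J) = J/4 + w/4 (Y(w, J) = (J + w)/4 = J/4 + w/4)
O(R) = √(-9/4 + 5*R/4) (O(R) = √(R + (R/4 + (¼)*(-9))) = √(R + (R/4 - 9/4)) = √(R + (-9/4 + R/4)) = √(-9/4 + 5*R/4))
O(-157)/((1170*2)) = (√(-9 + 5*(-157))/2)/((1170*2)) = (√(-9 - 785)/2)/2340 = (√(-794)/2)*(1/2340) = ((I*√794)/2)*(1/2340) = (I*√794/2)*(1/2340) = I*√794/4680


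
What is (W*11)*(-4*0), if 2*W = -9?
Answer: 0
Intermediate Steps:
W = -9/2 (W = (½)*(-9) = -9/2 ≈ -4.5000)
(W*11)*(-4*0) = (-9/2*11)*(-4*0) = -99/2*0 = 0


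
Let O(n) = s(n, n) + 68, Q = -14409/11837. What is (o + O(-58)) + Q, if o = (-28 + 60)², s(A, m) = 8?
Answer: 13006291/11837 ≈ 1098.8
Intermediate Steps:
Q = -14409/11837 (Q = -14409*1/11837 = -14409/11837 ≈ -1.2173)
O(n) = 76 (O(n) = 8 + 68 = 76)
o = 1024 (o = 32² = 1024)
(o + O(-58)) + Q = (1024 + 76) - 14409/11837 = 1100 - 14409/11837 = 13006291/11837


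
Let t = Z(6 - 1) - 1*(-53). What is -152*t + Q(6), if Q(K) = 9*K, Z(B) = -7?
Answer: -6938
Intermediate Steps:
t = 46 (t = -7 - 1*(-53) = -7 + 53 = 46)
-152*t + Q(6) = -152*46 + 9*6 = -6992 + 54 = -6938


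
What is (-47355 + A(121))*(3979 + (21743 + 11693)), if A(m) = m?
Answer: -1767260110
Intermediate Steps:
(-47355 + A(121))*(3979 + (21743 + 11693)) = (-47355 + 121)*(3979 + (21743 + 11693)) = -47234*(3979 + 33436) = -47234*37415 = -1767260110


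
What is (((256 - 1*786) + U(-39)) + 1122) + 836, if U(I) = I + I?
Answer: 1350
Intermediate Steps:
U(I) = 2*I
(((256 - 1*786) + U(-39)) + 1122) + 836 = (((256 - 1*786) + 2*(-39)) + 1122) + 836 = (((256 - 786) - 78) + 1122) + 836 = ((-530 - 78) + 1122) + 836 = (-608 + 1122) + 836 = 514 + 836 = 1350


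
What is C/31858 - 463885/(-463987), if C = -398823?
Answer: -170270238971/14781697846 ≈ -11.519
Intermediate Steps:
C/31858 - 463885/(-463987) = -398823/31858 - 463885/(-463987) = -398823*1/31858 - 463885*(-1/463987) = -398823/31858 + 463885/463987 = -170270238971/14781697846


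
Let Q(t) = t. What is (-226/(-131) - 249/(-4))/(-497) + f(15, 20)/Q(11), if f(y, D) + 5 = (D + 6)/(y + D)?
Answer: -7387161/14323540 ≈ -0.51574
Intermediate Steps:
f(y, D) = -5 + (6 + D)/(D + y) (f(y, D) = -5 + (D + 6)/(y + D) = -5 + (6 + D)/(D + y))
(-226/(-131) - 249/(-4))/(-497) + f(15, 20)/Q(11) = (-226/(-131) - 249/(-4))/(-497) + ((6 - 5*15 - 4*20)/(20 + 15))/11 = (-226*(-1/131) - 249*(-¼))*(-1/497) + ((6 - 75 - 80)/35)*(1/11) = (226/131 + 249/4)*(-1/497) + ((1/35)*(-149))*(1/11) = (33523/524)*(-1/497) - 149/35*1/11 = -4789/37204 - 149/385 = -7387161/14323540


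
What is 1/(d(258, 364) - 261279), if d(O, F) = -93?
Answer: -1/261372 ≈ -3.8260e-6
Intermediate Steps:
1/(d(258, 364) - 261279) = 1/(-93 - 261279) = 1/(-261372) = -1/261372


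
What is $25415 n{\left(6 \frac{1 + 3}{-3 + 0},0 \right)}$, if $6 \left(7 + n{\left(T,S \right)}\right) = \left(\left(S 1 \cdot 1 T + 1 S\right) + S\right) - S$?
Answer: $-177905$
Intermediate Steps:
$n{\left(T,S \right)} = -7 + \frac{S}{6} + \frac{S T}{6}$ ($n{\left(T,S \right)} = -7 + \frac{\left(\left(S 1 \cdot 1 T + 1 S\right) + S\right) - S}{6} = -7 + \frac{\left(\left(S 1 T + S\right) + S\right) - S}{6} = -7 + \frac{\left(\left(S T + S\right) + S\right) - S}{6} = -7 + \frac{\left(\left(S + S T\right) + S\right) - S}{6} = -7 + \frac{\left(2 S + S T\right) - S}{6} = -7 + \frac{S + S T}{6} = -7 + \left(\frac{S}{6} + \frac{S T}{6}\right) = -7 + \frac{S}{6} + \frac{S T}{6}$)
$25415 n{\left(6 \frac{1 + 3}{-3 + 0},0 \right)} = 25415 \left(-7 + \frac{1}{6} \cdot 0 + \frac{1}{6} \cdot 0 \cdot 6 \frac{1 + 3}{-3 + 0}\right) = 25415 \left(-7 + 0 + \frac{1}{6} \cdot 0 \cdot 6 \frac{4}{-3}\right) = 25415 \left(-7 + 0 + \frac{1}{6} \cdot 0 \cdot 6 \cdot 4 \left(- \frac{1}{3}\right)\right) = 25415 \left(-7 + 0 + \frac{1}{6} \cdot 0 \cdot 6 \left(- \frac{4}{3}\right)\right) = 25415 \left(-7 + 0 + \frac{1}{6} \cdot 0 \left(-8\right)\right) = 25415 \left(-7 + 0 + 0\right) = 25415 \left(-7\right) = -177905$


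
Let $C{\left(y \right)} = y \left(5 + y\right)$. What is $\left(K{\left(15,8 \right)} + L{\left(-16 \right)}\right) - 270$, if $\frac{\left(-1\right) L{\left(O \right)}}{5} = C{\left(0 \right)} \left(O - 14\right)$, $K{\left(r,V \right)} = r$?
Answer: $-255$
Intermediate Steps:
$L{\left(O \right)} = 0$ ($L{\left(O \right)} = - 5 \cdot 0 \left(5 + 0\right) \left(O - 14\right) = - 5 \cdot 0 \cdot 5 \left(-14 + O\right) = - 5 \cdot 0 \left(-14 + O\right) = \left(-5\right) 0 = 0$)
$\left(K{\left(15,8 \right)} + L{\left(-16 \right)}\right) - 270 = \left(15 + 0\right) - 270 = 15 - 270 = -255$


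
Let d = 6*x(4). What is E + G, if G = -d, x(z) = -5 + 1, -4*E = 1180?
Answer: -271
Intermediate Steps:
E = -295 (E = -¼*1180 = -295)
x(z) = -4
d = -24 (d = 6*(-4) = -24)
G = 24 (G = -1*(-24) = 24)
E + G = -295 + 24 = -271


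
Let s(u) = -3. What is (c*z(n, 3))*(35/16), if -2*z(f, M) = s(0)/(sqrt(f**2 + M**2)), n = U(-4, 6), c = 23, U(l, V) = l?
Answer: 483/32 ≈ 15.094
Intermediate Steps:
n = -4
z(f, M) = 3/(2*sqrt(M**2 + f**2)) (z(f, M) = -(-3)/(2*(sqrt(f**2 + M**2))) = -(-3)/(2*(sqrt(M**2 + f**2))) = -(-3)/(2*sqrt(M**2 + f**2)) = 3/(2*sqrt(M**2 + f**2)))
(c*z(n, 3))*(35/16) = (23*(3/(2*sqrt(3**2 + (-4)**2))))*(35/16) = (23*(3/(2*sqrt(9 + 16))))*(35*(1/16)) = (23*(3/(2*sqrt(25))))*(35/16) = (23*((3/2)*(1/5)))*(35/16) = (23*(3/10))*(35/16) = (69/10)*(35/16) = 483/32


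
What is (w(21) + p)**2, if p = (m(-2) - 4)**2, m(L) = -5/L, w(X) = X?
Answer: 8649/16 ≈ 540.56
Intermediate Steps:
p = 9/4 (p = (-5/(-2) - 4)**2 = (-5*(-1/2) - 4)**2 = (5/2 - 4)**2 = (-3/2)**2 = 9/4 ≈ 2.2500)
(w(21) + p)**2 = (21 + 9/4)**2 = (93/4)**2 = 8649/16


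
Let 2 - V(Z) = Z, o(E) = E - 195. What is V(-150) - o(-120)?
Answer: 467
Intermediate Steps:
o(E) = -195 + E
V(Z) = 2 - Z
V(-150) - o(-120) = (2 - 1*(-150)) - (-195 - 120) = (2 + 150) - 1*(-315) = 152 + 315 = 467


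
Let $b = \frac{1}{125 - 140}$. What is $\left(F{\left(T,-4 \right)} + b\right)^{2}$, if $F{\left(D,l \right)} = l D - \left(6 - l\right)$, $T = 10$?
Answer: $\frac{564001}{225} \approx 2506.7$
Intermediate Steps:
$F{\left(D,l \right)} = -6 + l + D l$ ($F{\left(D,l \right)} = D l + \left(-5 + \left(-1 + l\right)\right) = D l + \left(-6 + l\right) = -6 + l + D l$)
$b = - \frac{1}{15}$ ($b = \frac{1}{-15} = - \frac{1}{15} \approx -0.066667$)
$\left(F{\left(T,-4 \right)} + b\right)^{2} = \left(\left(-6 - 4 + 10 \left(-4\right)\right) - \frac{1}{15}\right)^{2} = \left(\left(-6 - 4 - 40\right) - \frac{1}{15}\right)^{2} = \left(-50 - \frac{1}{15}\right)^{2} = \left(- \frac{751}{15}\right)^{2} = \frac{564001}{225}$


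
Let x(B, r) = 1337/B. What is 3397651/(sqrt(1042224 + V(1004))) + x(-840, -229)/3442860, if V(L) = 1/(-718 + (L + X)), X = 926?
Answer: -191/413143200 + 6795302*sqrt(382742173167)/1263175489 ≈ 3328.1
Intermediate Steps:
V(L) = 1/(208 + L) (V(L) = 1/(-718 + (L + 926)) = 1/(-718 + (926 + L)) = 1/(208 + L))
3397651/(sqrt(1042224 + V(1004))) + x(-840, -229)/3442860 = 3397651/(sqrt(1042224 + 1/(208 + 1004))) + (1337/(-840))/3442860 = 3397651/(sqrt(1042224 + 1/1212)) + (1337*(-1/840))*(1/3442860) = 3397651/(sqrt(1042224 + 1/1212)) - 191/120*1/3442860 = 3397651/(sqrt(1263175489/1212)) - 191/413143200 = 3397651/((sqrt(382742173167)/606)) - 191/413143200 = 3397651*(2*sqrt(382742173167)/1263175489) - 191/413143200 = 6795302*sqrt(382742173167)/1263175489 - 191/413143200 = -191/413143200 + 6795302*sqrt(382742173167)/1263175489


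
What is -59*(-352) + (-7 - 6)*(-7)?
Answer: 20859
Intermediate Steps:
-59*(-352) + (-7 - 6)*(-7) = 20768 - 13*(-7) = 20768 + 91 = 20859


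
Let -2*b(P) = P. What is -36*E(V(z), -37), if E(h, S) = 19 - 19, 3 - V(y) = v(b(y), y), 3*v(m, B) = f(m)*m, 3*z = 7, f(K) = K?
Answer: 0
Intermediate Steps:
b(P) = -P/2
z = 7/3 (z = (⅓)*7 = 7/3 ≈ 2.3333)
v(m, B) = m²/3 (v(m, B) = (m*m)/3 = m²/3)
V(y) = 3 - y²/12 (V(y) = 3 - (-y/2)²/3 = 3 - y²/4/3 = 3 - y²/12)
E(h, S) = 0
-36*E(V(z), -37) = -36*0 = 0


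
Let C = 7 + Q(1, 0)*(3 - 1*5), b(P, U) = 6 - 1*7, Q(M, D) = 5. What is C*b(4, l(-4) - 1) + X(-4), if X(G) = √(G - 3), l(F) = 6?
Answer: 3 + I*√7 ≈ 3.0 + 2.6458*I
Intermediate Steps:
b(P, U) = -1 (b(P, U) = 6 - 7 = -1)
C = -3 (C = 7 + 5*(3 - 1*5) = 7 + 5*(3 - 5) = 7 + 5*(-2) = 7 - 10 = -3)
X(G) = √(-3 + G)
C*b(4, l(-4) - 1) + X(-4) = -3*(-1) + √(-3 - 4) = 3 + √(-7) = 3 + I*√7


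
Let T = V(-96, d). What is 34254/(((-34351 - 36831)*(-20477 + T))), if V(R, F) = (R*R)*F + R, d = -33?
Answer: 17127/11556433291 ≈ 1.4820e-6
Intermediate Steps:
V(R, F) = R + F*R**2 (V(R, F) = R**2*F + R = F*R**2 + R = R + F*R**2)
T = -304224 (T = -96*(1 - 33*(-96)) = -96*(1 + 3168) = -96*3169 = -304224)
34254/(((-34351 - 36831)*(-20477 + T))) = 34254/(((-34351 - 36831)*(-20477 - 304224))) = 34254/((-71182*(-324701))) = 34254/23112866582 = 34254*(1/23112866582) = 17127/11556433291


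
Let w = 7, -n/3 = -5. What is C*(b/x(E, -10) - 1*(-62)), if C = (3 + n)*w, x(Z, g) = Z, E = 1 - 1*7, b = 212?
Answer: 3360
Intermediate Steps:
E = -6 (E = 1 - 7 = -6)
n = 15 (n = -3*(-5) = 15)
C = 126 (C = (3 + 15)*7 = 18*7 = 126)
C*(b/x(E, -10) - 1*(-62)) = 126*(212/(-6) - 1*(-62)) = 126*(212*(-⅙) + 62) = 126*(-106/3 + 62) = 126*(80/3) = 3360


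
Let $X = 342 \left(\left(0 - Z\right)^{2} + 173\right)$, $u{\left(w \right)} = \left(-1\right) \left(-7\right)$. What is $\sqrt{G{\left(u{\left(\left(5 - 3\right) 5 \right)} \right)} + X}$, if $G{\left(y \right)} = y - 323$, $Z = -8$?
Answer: $\sqrt{80738} \approx 284.14$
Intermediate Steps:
$u{\left(w \right)} = 7$
$G{\left(y \right)} = -323 + y$
$X = 81054$ ($X = 342 \left(\left(0 - -8\right)^{2} + 173\right) = 342 \left(\left(0 + 8\right)^{2} + 173\right) = 342 \left(8^{2} + 173\right) = 342 \left(64 + 173\right) = 342 \cdot 237 = 81054$)
$\sqrt{G{\left(u{\left(\left(5 - 3\right) 5 \right)} \right)} + X} = \sqrt{\left(-323 + 7\right) + 81054} = \sqrt{-316 + 81054} = \sqrt{80738}$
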